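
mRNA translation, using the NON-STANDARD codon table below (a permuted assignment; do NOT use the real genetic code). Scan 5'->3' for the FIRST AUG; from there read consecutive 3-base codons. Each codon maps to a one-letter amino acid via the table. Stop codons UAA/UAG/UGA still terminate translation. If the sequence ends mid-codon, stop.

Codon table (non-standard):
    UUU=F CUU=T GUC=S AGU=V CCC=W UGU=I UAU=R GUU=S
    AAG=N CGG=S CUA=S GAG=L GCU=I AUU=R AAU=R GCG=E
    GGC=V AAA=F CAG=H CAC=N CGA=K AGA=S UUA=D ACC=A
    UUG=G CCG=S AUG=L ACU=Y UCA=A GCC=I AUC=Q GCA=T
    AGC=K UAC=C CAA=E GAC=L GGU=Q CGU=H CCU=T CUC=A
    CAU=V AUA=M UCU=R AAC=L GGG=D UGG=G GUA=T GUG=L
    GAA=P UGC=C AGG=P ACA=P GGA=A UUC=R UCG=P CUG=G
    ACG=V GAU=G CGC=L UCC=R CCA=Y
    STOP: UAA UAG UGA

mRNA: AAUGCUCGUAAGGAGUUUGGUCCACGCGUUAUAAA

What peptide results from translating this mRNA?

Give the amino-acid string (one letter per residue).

start AUG at pos 1
pos 1: AUG -> L; peptide=L
pos 4: CUC -> A; peptide=LA
pos 7: GUA -> T; peptide=LAT
pos 10: AGG -> P; peptide=LATP
pos 13: AGU -> V; peptide=LATPV
pos 16: UUG -> G; peptide=LATPVG
pos 19: GUC -> S; peptide=LATPVGS
pos 22: CAC -> N; peptide=LATPVGSN
pos 25: GCG -> E; peptide=LATPVGSNE
pos 28: UUA -> D; peptide=LATPVGSNED
pos 31: UAA -> STOP

Answer: LATPVGSNED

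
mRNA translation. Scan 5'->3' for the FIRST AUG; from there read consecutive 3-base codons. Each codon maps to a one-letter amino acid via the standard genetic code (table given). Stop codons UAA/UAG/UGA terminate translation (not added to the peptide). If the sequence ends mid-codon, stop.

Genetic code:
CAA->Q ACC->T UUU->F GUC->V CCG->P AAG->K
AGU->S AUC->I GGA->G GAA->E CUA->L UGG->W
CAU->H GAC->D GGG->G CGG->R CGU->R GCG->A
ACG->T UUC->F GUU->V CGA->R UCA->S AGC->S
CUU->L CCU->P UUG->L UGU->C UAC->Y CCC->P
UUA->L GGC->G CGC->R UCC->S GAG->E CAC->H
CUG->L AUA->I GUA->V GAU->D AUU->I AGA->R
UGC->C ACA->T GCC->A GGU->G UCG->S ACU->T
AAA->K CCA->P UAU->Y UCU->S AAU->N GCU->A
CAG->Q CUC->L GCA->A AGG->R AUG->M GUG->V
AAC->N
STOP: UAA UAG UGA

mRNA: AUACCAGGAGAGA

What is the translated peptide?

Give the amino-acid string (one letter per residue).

Answer: (empty: no AUG start codon)

Derivation:
no AUG start codon found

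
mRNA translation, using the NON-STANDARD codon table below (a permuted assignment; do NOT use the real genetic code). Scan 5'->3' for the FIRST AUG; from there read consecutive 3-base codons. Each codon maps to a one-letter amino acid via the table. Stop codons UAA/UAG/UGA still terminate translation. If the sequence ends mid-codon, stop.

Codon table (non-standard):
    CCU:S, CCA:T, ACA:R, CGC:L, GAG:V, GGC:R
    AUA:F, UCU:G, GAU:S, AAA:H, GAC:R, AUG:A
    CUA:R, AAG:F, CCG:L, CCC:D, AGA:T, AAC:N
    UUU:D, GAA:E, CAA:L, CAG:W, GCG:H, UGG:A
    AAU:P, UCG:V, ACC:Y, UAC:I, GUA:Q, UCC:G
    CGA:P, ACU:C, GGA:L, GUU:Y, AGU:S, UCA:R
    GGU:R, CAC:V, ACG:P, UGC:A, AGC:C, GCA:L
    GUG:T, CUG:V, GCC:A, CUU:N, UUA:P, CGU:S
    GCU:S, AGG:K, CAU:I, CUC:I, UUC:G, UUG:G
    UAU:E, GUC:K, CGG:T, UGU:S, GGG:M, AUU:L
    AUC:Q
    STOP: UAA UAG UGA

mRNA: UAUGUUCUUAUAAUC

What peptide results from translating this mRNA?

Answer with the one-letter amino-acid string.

start AUG at pos 1
pos 1: AUG -> A; peptide=A
pos 4: UUC -> G; peptide=AG
pos 7: UUA -> P; peptide=AGP
pos 10: UAA -> STOP

Answer: AGP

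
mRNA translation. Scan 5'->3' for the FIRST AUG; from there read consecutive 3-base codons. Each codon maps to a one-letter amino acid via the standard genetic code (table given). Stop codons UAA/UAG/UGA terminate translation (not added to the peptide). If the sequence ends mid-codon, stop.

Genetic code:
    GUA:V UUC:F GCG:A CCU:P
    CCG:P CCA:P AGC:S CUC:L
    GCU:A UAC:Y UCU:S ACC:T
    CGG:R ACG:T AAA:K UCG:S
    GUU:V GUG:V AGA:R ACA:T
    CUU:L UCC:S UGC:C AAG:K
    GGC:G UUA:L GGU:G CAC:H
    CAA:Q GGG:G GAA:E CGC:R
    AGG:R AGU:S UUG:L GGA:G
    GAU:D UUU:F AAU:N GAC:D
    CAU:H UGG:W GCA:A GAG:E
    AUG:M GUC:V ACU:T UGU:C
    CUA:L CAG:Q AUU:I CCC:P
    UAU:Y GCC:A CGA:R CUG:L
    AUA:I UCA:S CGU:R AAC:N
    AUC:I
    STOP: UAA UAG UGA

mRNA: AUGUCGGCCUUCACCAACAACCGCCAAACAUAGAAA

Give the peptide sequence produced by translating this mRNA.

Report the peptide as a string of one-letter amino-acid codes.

start AUG at pos 0
pos 0: AUG -> M; peptide=M
pos 3: UCG -> S; peptide=MS
pos 6: GCC -> A; peptide=MSA
pos 9: UUC -> F; peptide=MSAF
pos 12: ACC -> T; peptide=MSAFT
pos 15: AAC -> N; peptide=MSAFTN
pos 18: AAC -> N; peptide=MSAFTNN
pos 21: CGC -> R; peptide=MSAFTNNR
pos 24: CAA -> Q; peptide=MSAFTNNRQ
pos 27: ACA -> T; peptide=MSAFTNNRQT
pos 30: UAG -> STOP

Answer: MSAFTNNRQT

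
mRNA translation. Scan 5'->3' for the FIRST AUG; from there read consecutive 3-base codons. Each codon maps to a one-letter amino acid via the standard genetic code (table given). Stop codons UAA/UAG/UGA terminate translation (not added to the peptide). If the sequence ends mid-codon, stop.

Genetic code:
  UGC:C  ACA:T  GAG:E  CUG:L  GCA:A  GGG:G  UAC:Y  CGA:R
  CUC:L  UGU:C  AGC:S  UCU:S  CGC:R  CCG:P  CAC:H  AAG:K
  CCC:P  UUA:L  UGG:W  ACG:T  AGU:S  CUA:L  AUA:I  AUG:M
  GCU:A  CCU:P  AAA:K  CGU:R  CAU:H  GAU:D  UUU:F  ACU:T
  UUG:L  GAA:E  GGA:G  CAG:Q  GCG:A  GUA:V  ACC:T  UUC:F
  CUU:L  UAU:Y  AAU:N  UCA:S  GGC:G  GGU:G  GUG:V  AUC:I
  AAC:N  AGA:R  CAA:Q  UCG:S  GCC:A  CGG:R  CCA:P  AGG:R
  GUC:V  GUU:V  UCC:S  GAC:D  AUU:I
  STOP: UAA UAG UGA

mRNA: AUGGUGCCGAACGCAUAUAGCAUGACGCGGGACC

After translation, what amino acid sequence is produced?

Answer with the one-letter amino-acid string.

start AUG at pos 0
pos 0: AUG -> M; peptide=M
pos 3: GUG -> V; peptide=MV
pos 6: CCG -> P; peptide=MVP
pos 9: AAC -> N; peptide=MVPN
pos 12: GCA -> A; peptide=MVPNA
pos 15: UAU -> Y; peptide=MVPNAY
pos 18: AGC -> S; peptide=MVPNAYS
pos 21: AUG -> M; peptide=MVPNAYSM
pos 24: ACG -> T; peptide=MVPNAYSMT
pos 27: CGG -> R; peptide=MVPNAYSMTR
pos 30: GAC -> D; peptide=MVPNAYSMTRD
pos 33: only 1 nt remain (<3), stop (end of mRNA)

Answer: MVPNAYSMTRD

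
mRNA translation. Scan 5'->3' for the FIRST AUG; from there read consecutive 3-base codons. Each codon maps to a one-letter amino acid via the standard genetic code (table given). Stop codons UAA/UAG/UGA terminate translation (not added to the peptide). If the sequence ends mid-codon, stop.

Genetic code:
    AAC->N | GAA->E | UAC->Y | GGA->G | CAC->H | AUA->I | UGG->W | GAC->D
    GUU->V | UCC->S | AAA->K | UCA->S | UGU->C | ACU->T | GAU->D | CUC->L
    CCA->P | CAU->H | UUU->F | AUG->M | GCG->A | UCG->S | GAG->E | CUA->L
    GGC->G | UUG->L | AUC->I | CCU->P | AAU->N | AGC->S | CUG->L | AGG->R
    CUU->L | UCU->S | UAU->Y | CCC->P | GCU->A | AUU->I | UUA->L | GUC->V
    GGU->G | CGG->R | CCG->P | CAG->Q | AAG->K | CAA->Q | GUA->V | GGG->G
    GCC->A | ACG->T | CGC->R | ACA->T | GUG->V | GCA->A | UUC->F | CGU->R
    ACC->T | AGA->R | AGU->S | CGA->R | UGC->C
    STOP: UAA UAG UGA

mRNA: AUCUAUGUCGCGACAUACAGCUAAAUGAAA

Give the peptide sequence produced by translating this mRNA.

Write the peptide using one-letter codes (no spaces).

Answer: MSRHTAK

Derivation:
start AUG at pos 4
pos 4: AUG -> M; peptide=M
pos 7: UCG -> S; peptide=MS
pos 10: CGA -> R; peptide=MSR
pos 13: CAU -> H; peptide=MSRH
pos 16: ACA -> T; peptide=MSRHT
pos 19: GCU -> A; peptide=MSRHTA
pos 22: AAA -> K; peptide=MSRHTAK
pos 25: UGA -> STOP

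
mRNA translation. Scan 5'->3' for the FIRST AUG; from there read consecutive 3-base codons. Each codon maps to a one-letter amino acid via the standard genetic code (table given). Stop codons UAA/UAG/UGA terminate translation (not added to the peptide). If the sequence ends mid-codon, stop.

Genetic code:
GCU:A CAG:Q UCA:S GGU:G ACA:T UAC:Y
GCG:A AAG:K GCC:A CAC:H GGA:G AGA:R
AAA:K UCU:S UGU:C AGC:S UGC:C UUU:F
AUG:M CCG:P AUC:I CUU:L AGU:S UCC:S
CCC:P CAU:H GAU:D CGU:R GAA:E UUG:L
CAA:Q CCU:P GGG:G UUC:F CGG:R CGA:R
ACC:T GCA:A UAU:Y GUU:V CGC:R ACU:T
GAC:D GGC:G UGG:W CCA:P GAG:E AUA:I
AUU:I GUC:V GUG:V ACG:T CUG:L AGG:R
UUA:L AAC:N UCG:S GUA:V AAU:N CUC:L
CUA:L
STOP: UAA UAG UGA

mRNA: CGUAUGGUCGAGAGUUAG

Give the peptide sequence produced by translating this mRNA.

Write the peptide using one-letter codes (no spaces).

Answer: MVES

Derivation:
start AUG at pos 3
pos 3: AUG -> M; peptide=M
pos 6: GUC -> V; peptide=MV
pos 9: GAG -> E; peptide=MVE
pos 12: AGU -> S; peptide=MVES
pos 15: UAG -> STOP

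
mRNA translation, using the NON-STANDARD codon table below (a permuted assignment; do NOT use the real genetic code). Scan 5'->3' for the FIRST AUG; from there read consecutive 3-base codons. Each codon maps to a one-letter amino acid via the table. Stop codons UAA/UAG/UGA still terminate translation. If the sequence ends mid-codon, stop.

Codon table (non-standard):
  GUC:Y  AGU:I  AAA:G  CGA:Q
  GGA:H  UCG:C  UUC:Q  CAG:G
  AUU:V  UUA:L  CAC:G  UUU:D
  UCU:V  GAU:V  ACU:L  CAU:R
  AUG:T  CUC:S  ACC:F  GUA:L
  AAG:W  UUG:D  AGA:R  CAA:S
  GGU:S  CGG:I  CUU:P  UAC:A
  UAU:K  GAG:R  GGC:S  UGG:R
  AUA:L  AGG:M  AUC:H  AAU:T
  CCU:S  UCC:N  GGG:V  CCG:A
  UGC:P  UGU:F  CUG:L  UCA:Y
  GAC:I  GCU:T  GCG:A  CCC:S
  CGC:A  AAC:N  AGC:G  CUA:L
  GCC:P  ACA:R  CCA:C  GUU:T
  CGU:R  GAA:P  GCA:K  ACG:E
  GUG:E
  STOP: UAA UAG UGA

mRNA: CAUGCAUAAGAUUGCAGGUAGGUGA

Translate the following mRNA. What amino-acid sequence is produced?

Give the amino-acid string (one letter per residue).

start AUG at pos 1
pos 1: AUG -> T; peptide=T
pos 4: CAU -> R; peptide=TR
pos 7: AAG -> W; peptide=TRW
pos 10: AUU -> V; peptide=TRWV
pos 13: GCA -> K; peptide=TRWVK
pos 16: GGU -> S; peptide=TRWVKS
pos 19: AGG -> M; peptide=TRWVKSM
pos 22: UGA -> STOP

Answer: TRWVKSM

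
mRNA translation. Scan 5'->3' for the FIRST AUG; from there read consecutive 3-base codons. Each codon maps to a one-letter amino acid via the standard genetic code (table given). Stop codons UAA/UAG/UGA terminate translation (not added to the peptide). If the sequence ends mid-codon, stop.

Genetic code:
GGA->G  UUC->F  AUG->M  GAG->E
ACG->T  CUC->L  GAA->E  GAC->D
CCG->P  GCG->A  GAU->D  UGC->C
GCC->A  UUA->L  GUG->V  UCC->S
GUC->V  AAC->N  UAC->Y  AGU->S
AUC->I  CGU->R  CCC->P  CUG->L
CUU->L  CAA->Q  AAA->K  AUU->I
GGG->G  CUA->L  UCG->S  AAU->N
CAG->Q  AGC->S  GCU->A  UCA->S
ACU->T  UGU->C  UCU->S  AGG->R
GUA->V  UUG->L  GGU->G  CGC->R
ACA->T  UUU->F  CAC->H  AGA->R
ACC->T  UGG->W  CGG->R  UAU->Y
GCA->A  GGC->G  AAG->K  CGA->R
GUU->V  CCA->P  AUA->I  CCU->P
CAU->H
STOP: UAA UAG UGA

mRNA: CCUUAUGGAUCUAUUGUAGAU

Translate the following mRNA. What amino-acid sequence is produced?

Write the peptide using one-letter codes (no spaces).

Answer: MDLL

Derivation:
start AUG at pos 4
pos 4: AUG -> M; peptide=M
pos 7: GAU -> D; peptide=MD
pos 10: CUA -> L; peptide=MDL
pos 13: UUG -> L; peptide=MDLL
pos 16: UAG -> STOP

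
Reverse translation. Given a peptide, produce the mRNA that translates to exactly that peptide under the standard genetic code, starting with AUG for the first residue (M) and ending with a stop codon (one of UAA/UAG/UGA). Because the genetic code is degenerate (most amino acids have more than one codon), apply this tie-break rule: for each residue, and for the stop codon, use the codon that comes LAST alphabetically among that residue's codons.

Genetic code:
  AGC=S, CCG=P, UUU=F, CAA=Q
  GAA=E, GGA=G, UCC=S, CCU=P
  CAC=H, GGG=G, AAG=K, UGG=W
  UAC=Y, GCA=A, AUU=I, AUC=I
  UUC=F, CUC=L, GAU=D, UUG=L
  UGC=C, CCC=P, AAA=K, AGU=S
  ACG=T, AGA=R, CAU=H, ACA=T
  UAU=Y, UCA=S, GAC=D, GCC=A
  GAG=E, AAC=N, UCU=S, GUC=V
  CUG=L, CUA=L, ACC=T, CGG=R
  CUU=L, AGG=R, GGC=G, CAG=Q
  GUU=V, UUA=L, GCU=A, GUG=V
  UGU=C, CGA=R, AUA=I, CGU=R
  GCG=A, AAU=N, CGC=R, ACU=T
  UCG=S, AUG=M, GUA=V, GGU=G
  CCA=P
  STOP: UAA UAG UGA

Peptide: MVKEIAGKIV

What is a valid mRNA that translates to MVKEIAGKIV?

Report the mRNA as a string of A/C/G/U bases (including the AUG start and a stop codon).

Answer: mRNA: AUGGUUAAGGAGAUUGCUGGUAAGAUUGUUUGA

Derivation:
residue 1: M -> AUG (start codon)
residue 2: V codons sorted = GUA,GUC,GUG,GUU -> pick last = GUU
residue 3: K codons sorted = AAA,AAG -> pick last = AAG
residue 4: E codons sorted = GAA,GAG -> pick last = GAG
residue 5: I codons sorted = AUA,AUC,AUU -> pick last = AUU
residue 6: A codons sorted = GCA,GCC,GCG,GCU -> pick last = GCU
residue 7: G codons sorted = GGA,GGC,GGG,GGU -> pick last = GGU
residue 8: K codons sorted = AAA,AAG -> pick last = AAG
residue 9: I codons sorted = AUA,AUC,AUU -> pick last = AUU
residue 10: V codons sorted = GUA,GUC,GUG,GUU -> pick last = GUU
terminator: stop codons sorted = UAA,UAG,UGA -> pick last = UGA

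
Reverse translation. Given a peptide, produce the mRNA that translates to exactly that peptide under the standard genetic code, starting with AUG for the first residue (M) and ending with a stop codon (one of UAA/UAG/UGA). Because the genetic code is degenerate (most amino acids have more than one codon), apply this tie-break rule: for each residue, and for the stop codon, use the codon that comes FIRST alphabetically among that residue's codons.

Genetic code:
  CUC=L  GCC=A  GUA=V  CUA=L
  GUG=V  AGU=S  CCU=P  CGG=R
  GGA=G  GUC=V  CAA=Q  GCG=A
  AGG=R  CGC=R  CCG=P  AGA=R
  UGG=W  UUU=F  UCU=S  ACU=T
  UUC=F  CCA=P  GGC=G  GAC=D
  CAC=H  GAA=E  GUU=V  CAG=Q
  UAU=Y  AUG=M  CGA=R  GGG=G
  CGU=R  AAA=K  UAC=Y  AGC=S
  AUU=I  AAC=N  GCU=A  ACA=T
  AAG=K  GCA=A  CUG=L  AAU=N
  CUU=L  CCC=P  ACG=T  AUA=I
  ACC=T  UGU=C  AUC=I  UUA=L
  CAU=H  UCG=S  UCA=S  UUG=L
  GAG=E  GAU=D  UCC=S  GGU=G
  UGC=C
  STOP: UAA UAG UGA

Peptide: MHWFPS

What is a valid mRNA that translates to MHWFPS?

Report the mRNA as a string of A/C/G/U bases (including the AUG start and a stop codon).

Answer: mRNA: AUGCACUGGUUCCCAAGCUAA

Derivation:
residue 1: M -> AUG (start codon)
residue 2: H codons sorted = CAC,CAU -> pick first = CAC
residue 3: W -> UGG (only codon)
residue 4: F codons sorted = UUC,UUU -> pick first = UUC
residue 5: P codons sorted = CCA,CCC,CCG,CCU -> pick first = CCA
residue 6: S codons sorted = AGC,AGU,UCA,UCC,UCG,UCU -> pick first = AGC
terminator: stop codons sorted = UAA,UAG,UGA -> pick first = UAA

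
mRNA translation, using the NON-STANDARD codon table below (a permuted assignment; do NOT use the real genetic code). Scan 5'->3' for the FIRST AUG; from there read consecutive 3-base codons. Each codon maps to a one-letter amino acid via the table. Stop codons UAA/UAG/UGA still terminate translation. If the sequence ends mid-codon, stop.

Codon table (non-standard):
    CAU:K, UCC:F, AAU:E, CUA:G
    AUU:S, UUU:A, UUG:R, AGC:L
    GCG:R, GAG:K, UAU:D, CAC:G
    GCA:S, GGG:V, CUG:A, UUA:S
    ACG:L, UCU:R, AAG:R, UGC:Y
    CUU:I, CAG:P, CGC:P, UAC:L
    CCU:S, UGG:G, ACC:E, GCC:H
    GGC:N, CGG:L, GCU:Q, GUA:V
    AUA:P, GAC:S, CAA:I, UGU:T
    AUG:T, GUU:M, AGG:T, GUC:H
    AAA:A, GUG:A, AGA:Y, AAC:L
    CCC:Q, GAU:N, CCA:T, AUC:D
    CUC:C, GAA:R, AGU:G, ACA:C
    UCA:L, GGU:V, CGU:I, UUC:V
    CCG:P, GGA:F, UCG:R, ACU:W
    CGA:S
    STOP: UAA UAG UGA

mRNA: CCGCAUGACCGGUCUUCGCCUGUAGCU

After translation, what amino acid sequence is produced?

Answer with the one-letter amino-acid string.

Answer: TEVIPA

Derivation:
start AUG at pos 4
pos 4: AUG -> T; peptide=T
pos 7: ACC -> E; peptide=TE
pos 10: GGU -> V; peptide=TEV
pos 13: CUU -> I; peptide=TEVI
pos 16: CGC -> P; peptide=TEVIP
pos 19: CUG -> A; peptide=TEVIPA
pos 22: UAG -> STOP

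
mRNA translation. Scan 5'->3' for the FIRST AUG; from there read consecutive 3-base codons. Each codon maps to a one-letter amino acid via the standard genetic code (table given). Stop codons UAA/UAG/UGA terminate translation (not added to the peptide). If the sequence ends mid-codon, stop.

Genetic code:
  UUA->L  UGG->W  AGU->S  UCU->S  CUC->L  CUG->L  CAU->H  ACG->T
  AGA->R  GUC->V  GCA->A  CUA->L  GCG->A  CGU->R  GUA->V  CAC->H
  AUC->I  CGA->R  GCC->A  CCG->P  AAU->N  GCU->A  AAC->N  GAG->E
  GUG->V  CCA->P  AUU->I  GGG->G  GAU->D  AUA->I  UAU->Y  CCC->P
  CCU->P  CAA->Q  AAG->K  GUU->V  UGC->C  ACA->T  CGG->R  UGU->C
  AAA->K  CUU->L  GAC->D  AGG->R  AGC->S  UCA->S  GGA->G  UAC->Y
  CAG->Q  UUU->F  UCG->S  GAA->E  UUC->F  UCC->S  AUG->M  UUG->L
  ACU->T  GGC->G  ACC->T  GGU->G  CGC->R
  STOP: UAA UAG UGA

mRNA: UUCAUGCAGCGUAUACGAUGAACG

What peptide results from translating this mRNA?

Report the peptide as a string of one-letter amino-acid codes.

Answer: MQRIR

Derivation:
start AUG at pos 3
pos 3: AUG -> M; peptide=M
pos 6: CAG -> Q; peptide=MQ
pos 9: CGU -> R; peptide=MQR
pos 12: AUA -> I; peptide=MQRI
pos 15: CGA -> R; peptide=MQRIR
pos 18: UGA -> STOP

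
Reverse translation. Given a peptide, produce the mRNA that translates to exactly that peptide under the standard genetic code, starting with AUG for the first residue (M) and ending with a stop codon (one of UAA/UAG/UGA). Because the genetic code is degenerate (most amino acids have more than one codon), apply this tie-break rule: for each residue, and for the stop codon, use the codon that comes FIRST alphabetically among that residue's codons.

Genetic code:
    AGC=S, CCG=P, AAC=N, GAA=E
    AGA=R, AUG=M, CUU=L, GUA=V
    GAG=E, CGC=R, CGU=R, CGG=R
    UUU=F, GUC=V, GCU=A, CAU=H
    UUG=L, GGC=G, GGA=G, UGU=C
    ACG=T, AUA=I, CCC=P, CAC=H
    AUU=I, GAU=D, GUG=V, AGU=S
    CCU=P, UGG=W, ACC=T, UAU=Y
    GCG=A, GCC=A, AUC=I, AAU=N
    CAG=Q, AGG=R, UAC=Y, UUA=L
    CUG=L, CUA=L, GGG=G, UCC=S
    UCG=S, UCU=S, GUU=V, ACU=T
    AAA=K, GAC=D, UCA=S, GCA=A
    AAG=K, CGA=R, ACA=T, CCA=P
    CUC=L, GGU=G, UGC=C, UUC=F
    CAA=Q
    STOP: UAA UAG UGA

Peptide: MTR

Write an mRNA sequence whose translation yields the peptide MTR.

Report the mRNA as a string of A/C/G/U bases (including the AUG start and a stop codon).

residue 1: M -> AUG (start codon)
residue 2: T codons sorted = ACA,ACC,ACG,ACU -> pick first = ACA
residue 3: R codons sorted = AGA,AGG,CGA,CGC,CGG,CGU -> pick first = AGA
terminator: stop codons sorted = UAA,UAG,UGA -> pick first = UAA

Answer: mRNA: AUGACAAGAUAA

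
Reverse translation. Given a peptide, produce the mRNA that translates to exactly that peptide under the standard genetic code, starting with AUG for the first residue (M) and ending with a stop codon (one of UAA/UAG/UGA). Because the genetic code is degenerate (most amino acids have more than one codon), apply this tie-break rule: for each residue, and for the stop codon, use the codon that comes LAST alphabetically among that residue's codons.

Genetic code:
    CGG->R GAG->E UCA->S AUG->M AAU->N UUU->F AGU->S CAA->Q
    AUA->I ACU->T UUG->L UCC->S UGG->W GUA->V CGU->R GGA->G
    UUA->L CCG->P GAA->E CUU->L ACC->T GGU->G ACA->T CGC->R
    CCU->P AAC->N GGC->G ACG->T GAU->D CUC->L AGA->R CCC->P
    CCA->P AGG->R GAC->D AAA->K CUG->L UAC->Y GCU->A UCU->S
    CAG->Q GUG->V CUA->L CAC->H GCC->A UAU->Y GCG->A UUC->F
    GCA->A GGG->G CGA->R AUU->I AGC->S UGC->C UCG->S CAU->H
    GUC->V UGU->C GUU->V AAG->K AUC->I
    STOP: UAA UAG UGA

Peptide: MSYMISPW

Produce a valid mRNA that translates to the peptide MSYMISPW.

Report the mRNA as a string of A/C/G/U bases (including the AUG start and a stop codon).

Answer: mRNA: AUGUCUUAUAUGAUUUCUCCUUGGUGA

Derivation:
residue 1: M -> AUG (start codon)
residue 2: S codons sorted = AGC,AGU,UCA,UCC,UCG,UCU -> pick last = UCU
residue 3: Y codons sorted = UAC,UAU -> pick last = UAU
residue 4: M -> AUG (only codon)
residue 5: I codons sorted = AUA,AUC,AUU -> pick last = AUU
residue 6: S codons sorted = AGC,AGU,UCA,UCC,UCG,UCU -> pick last = UCU
residue 7: P codons sorted = CCA,CCC,CCG,CCU -> pick last = CCU
residue 8: W -> UGG (only codon)
terminator: stop codons sorted = UAA,UAG,UGA -> pick last = UGA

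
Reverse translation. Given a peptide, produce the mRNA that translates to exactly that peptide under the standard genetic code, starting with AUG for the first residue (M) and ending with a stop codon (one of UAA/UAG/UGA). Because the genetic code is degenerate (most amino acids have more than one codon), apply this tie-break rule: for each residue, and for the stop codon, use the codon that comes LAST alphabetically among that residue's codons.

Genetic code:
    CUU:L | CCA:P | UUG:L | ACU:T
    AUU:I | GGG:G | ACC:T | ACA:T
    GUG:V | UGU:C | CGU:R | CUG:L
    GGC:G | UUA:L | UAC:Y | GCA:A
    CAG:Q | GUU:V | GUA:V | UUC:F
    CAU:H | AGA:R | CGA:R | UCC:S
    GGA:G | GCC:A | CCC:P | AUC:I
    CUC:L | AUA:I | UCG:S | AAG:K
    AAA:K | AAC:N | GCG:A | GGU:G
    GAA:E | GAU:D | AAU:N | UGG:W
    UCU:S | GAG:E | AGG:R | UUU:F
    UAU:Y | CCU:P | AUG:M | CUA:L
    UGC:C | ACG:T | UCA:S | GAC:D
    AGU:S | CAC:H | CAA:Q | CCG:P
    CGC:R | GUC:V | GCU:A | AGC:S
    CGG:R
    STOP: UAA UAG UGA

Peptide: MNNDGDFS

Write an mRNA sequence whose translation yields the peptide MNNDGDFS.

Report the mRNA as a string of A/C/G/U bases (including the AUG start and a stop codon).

Answer: mRNA: AUGAAUAAUGAUGGUGAUUUUUCUUGA

Derivation:
residue 1: M -> AUG (start codon)
residue 2: N codons sorted = AAC,AAU -> pick last = AAU
residue 3: N codons sorted = AAC,AAU -> pick last = AAU
residue 4: D codons sorted = GAC,GAU -> pick last = GAU
residue 5: G codons sorted = GGA,GGC,GGG,GGU -> pick last = GGU
residue 6: D codons sorted = GAC,GAU -> pick last = GAU
residue 7: F codons sorted = UUC,UUU -> pick last = UUU
residue 8: S codons sorted = AGC,AGU,UCA,UCC,UCG,UCU -> pick last = UCU
terminator: stop codons sorted = UAA,UAG,UGA -> pick last = UGA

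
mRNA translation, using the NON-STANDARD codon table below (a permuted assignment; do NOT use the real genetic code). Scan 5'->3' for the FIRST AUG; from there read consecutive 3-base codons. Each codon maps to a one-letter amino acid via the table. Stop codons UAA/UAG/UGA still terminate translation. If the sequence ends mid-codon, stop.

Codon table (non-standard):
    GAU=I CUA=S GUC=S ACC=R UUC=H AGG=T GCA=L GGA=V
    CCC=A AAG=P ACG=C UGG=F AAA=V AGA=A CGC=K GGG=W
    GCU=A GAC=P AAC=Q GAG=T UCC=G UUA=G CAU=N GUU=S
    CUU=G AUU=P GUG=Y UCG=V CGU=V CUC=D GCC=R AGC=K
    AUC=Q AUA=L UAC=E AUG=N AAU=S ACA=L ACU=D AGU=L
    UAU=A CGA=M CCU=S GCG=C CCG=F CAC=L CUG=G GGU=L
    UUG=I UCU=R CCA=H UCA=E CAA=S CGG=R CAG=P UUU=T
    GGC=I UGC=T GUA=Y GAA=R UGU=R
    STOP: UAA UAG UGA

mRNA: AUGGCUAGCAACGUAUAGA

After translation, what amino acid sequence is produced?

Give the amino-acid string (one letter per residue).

start AUG at pos 0
pos 0: AUG -> N; peptide=N
pos 3: GCU -> A; peptide=NA
pos 6: AGC -> K; peptide=NAK
pos 9: AAC -> Q; peptide=NAKQ
pos 12: GUA -> Y; peptide=NAKQY
pos 15: UAG -> STOP

Answer: NAKQY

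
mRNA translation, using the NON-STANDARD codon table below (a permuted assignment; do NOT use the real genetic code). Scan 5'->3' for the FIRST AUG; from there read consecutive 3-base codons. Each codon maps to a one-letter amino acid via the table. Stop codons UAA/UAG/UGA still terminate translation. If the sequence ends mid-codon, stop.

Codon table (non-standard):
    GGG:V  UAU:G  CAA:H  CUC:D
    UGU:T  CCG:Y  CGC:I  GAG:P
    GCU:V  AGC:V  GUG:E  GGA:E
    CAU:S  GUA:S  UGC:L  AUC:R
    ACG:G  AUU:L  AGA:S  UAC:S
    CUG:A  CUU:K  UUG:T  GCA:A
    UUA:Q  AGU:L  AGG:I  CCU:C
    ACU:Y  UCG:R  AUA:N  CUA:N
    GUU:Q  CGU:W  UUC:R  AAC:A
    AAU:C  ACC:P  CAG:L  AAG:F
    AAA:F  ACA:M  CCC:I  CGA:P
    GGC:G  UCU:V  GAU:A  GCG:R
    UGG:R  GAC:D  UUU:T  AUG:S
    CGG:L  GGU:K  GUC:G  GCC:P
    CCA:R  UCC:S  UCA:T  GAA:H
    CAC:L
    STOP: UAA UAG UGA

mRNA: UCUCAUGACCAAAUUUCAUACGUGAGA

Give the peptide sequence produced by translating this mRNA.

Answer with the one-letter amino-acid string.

start AUG at pos 4
pos 4: AUG -> S; peptide=S
pos 7: ACC -> P; peptide=SP
pos 10: AAA -> F; peptide=SPF
pos 13: UUU -> T; peptide=SPFT
pos 16: CAU -> S; peptide=SPFTS
pos 19: ACG -> G; peptide=SPFTSG
pos 22: UGA -> STOP

Answer: SPFTSG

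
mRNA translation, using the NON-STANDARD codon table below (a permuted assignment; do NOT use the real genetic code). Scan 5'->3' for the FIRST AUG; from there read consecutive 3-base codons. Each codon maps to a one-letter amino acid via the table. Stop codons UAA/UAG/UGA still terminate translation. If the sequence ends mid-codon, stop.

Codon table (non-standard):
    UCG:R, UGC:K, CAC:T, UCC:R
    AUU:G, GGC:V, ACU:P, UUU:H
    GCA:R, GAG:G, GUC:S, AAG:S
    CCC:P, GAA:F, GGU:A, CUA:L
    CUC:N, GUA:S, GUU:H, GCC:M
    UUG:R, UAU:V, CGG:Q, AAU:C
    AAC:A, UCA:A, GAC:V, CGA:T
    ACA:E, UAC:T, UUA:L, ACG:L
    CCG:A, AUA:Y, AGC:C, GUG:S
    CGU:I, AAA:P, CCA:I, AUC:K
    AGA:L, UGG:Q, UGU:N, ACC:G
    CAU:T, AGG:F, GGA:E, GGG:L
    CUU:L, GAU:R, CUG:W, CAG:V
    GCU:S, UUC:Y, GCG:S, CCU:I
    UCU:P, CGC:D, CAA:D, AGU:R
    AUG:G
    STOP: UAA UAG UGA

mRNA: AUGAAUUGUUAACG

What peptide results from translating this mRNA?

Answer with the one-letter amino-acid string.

start AUG at pos 0
pos 0: AUG -> G; peptide=G
pos 3: AAU -> C; peptide=GC
pos 6: UGU -> N; peptide=GCN
pos 9: UAA -> STOP

Answer: GCN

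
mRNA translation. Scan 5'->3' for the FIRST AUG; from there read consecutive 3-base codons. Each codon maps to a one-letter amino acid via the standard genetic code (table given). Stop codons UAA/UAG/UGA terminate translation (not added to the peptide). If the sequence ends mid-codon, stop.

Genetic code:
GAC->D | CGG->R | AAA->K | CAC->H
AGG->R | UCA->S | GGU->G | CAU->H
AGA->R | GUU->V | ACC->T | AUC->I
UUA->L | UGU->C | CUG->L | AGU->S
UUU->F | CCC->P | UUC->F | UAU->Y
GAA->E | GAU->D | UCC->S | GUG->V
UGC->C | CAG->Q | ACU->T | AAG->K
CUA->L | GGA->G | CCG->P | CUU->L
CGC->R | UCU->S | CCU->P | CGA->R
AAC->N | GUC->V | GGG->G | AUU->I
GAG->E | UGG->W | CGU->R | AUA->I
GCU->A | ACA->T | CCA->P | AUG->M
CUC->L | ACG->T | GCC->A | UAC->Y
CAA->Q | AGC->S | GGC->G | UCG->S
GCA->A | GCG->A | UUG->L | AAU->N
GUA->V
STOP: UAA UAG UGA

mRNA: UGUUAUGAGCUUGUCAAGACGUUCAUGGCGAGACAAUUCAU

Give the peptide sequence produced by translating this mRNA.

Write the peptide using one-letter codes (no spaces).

Answer: MSLSRRSWRDNS

Derivation:
start AUG at pos 4
pos 4: AUG -> M; peptide=M
pos 7: AGC -> S; peptide=MS
pos 10: UUG -> L; peptide=MSL
pos 13: UCA -> S; peptide=MSLS
pos 16: AGA -> R; peptide=MSLSR
pos 19: CGU -> R; peptide=MSLSRR
pos 22: UCA -> S; peptide=MSLSRRS
pos 25: UGG -> W; peptide=MSLSRRSW
pos 28: CGA -> R; peptide=MSLSRRSWR
pos 31: GAC -> D; peptide=MSLSRRSWRD
pos 34: AAU -> N; peptide=MSLSRRSWRDN
pos 37: UCA -> S; peptide=MSLSRRSWRDNS
pos 40: only 1 nt remain (<3), stop (end of mRNA)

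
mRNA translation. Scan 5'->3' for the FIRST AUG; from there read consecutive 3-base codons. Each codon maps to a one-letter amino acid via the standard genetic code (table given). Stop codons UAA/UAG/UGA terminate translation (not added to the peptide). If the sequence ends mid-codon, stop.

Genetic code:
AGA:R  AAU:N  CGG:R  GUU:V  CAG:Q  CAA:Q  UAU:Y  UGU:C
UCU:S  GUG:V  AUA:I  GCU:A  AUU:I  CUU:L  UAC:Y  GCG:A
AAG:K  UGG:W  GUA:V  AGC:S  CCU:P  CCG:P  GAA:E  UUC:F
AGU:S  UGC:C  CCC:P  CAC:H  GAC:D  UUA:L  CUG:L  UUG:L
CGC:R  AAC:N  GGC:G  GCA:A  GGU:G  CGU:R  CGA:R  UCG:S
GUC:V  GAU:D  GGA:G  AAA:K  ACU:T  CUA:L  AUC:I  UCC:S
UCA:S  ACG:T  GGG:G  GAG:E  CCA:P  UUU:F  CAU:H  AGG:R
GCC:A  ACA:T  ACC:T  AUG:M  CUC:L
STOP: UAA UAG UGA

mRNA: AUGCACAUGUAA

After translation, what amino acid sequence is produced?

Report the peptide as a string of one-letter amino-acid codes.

Answer: MHM

Derivation:
start AUG at pos 0
pos 0: AUG -> M; peptide=M
pos 3: CAC -> H; peptide=MH
pos 6: AUG -> M; peptide=MHM
pos 9: UAA -> STOP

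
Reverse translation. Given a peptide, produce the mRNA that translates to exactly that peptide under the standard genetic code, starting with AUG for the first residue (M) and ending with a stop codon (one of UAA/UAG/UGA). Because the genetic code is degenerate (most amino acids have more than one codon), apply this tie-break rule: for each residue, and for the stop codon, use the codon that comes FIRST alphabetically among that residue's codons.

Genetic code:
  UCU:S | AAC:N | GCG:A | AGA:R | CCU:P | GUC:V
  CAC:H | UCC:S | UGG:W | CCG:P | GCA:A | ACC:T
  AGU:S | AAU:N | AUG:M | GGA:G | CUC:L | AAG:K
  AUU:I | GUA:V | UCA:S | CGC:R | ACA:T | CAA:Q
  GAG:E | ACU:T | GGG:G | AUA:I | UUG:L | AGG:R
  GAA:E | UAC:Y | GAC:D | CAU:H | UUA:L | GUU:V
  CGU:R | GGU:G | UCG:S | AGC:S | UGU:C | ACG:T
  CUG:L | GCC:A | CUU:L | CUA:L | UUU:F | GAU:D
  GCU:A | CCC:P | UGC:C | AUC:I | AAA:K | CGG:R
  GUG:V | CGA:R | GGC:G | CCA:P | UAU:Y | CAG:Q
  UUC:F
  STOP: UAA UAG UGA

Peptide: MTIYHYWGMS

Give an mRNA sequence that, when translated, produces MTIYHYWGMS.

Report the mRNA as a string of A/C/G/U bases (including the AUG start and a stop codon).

residue 1: M -> AUG (start codon)
residue 2: T codons sorted = ACA,ACC,ACG,ACU -> pick first = ACA
residue 3: I codons sorted = AUA,AUC,AUU -> pick first = AUA
residue 4: Y codons sorted = UAC,UAU -> pick first = UAC
residue 5: H codons sorted = CAC,CAU -> pick first = CAC
residue 6: Y codons sorted = UAC,UAU -> pick first = UAC
residue 7: W -> UGG (only codon)
residue 8: G codons sorted = GGA,GGC,GGG,GGU -> pick first = GGA
residue 9: M -> AUG (only codon)
residue 10: S codons sorted = AGC,AGU,UCA,UCC,UCG,UCU -> pick first = AGC
terminator: stop codons sorted = UAA,UAG,UGA -> pick first = UAA

Answer: mRNA: AUGACAAUAUACCACUACUGGGGAAUGAGCUAA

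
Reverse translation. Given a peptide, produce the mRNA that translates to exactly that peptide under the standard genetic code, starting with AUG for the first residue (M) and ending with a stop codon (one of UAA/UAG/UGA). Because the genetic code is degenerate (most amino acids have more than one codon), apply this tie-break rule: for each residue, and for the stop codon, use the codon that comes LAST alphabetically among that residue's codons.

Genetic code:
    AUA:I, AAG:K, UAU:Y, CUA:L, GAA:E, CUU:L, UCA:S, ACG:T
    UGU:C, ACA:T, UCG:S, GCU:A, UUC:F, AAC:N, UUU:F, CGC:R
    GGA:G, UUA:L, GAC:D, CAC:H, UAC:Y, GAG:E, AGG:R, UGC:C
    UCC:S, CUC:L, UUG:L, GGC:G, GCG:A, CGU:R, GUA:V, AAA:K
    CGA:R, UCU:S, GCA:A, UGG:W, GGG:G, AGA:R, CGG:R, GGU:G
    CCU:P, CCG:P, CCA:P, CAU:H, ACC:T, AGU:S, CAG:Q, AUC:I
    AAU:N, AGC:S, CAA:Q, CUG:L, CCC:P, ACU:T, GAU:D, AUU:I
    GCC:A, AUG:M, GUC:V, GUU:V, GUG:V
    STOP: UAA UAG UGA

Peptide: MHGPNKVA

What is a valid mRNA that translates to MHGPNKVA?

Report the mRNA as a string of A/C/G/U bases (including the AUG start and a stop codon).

Answer: mRNA: AUGCAUGGUCCUAAUAAGGUUGCUUGA

Derivation:
residue 1: M -> AUG (start codon)
residue 2: H codons sorted = CAC,CAU -> pick last = CAU
residue 3: G codons sorted = GGA,GGC,GGG,GGU -> pick last = GGU
residue 4: P codons sorted = CCA,CCC,CCG,CCU -> pick last = CCU
residue 5: N codons sorted = AAC,AAU -> pick last = AAU
residue 6: K codons sorted = AAA,AAG -> pick last = AAG
residue 7: V codons sorted = GUA,GUC,GUG,GUU -> pick last = GUU
residue 8: A codons sorted = GCA,GCC,GCG,GCU -> pick last = GCU
terminator: stop codons sorted = UAA,UAG,UGA -> pick last = UGA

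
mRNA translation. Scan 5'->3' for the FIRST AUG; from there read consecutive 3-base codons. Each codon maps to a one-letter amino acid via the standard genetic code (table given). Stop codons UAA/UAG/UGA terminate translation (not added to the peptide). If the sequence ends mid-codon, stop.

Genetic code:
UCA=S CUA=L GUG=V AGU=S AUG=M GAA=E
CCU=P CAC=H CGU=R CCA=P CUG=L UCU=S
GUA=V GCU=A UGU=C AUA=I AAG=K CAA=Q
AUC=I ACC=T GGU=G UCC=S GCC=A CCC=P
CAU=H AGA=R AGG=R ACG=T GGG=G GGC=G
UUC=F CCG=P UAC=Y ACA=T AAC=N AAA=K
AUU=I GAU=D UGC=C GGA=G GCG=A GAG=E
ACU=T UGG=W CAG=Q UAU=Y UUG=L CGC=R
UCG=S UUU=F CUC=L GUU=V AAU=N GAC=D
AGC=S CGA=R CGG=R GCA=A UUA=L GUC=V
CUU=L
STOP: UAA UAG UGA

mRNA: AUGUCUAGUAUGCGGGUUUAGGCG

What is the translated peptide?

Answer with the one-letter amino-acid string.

start AUG at pos 0
pos 0: AUG -> M; peptide=M
pos 3: UCU -> S; peptide=MS
pos 6: AGU -> S; peptide=MSS
pos 9: AUG -> M; peptide=MSSM
pos 12: CGG -> R; peptide=MSSMR
pos 15: GUU -> V; peptide=MSSMRV
pos 18: UAG -> STOP

Answer: MSSMRV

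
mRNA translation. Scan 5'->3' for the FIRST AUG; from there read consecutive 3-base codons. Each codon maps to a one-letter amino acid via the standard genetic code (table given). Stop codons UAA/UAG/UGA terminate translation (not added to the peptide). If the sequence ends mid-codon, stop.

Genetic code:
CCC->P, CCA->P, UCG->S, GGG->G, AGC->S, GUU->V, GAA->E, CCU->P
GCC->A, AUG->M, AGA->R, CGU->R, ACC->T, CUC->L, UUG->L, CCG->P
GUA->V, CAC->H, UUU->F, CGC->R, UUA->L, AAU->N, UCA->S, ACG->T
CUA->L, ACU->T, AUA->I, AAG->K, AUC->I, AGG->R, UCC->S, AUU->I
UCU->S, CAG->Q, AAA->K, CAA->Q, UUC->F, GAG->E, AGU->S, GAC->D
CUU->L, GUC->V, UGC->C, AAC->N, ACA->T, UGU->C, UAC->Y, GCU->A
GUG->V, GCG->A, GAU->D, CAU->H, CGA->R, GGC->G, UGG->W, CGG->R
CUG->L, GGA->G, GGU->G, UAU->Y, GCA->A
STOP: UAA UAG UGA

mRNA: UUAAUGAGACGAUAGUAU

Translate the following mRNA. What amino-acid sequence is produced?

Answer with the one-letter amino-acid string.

Answer: MRR

Derivation:
start AUG at pos 3
pos 3: AUG -> M; peptide=M
pos 6: AGA -> R; peptide=MR
pos 9: CGA -> R; peptide=MRR
pos 12: UAG -> STOP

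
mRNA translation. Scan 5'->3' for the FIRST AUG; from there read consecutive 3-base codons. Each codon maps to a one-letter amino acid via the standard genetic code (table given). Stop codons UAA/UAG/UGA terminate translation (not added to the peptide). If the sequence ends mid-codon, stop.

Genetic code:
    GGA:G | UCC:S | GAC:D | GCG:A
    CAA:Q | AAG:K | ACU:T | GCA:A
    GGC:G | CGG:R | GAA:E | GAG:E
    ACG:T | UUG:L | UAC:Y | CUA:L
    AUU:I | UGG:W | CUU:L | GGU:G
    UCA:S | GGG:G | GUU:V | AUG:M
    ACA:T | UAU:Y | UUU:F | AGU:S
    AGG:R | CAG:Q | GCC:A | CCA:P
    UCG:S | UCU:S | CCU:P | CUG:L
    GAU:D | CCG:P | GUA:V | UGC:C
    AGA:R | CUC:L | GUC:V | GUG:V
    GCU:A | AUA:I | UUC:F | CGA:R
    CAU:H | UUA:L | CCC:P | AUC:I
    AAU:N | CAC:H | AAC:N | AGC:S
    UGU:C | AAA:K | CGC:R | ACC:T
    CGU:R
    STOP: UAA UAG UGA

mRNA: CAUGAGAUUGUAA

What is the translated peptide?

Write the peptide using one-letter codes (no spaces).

Answer: MRL

Derivation:
start AUG at pos 1
pos 1: AUG -> M; peptide=M
pos 4: AGA -> R; peptide=MR
pos 7: UUG -> L; peptide=MRL
pos 10: UAA -> STOP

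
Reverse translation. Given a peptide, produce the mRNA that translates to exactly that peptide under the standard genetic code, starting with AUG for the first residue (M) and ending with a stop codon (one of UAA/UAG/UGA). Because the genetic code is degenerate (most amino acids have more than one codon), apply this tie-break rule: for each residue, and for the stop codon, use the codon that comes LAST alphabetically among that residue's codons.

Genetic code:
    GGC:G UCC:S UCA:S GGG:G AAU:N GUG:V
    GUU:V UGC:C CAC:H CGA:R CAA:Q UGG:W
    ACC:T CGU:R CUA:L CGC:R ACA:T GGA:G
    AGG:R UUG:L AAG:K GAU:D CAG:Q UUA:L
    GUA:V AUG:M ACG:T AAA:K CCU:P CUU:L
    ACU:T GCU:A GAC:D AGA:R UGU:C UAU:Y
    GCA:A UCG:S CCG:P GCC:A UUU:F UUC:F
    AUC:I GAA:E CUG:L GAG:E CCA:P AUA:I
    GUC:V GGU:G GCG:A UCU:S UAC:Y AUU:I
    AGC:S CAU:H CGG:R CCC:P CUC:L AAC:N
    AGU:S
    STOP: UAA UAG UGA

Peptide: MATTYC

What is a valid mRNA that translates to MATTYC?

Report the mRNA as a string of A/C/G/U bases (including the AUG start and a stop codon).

residue 1: M -> AUG (start codon)
residue 2: A codons sorted = GCA,GCC,GCG,GCU -> pick last = GCU
residue 3: T codons sorted = ACA,ACC,ACG,ACU -> pick last = ACU
residue 4: T codons sorted = ACA,ACC,ACG,ACU -> pick last = ACU
residue 5: Y codons sorted = UAC,UAU -> pick last = UAU
residue 6: C codons sorted = UGC,UGU -> pick last = UGU
terminator: stop codons sorted = UAA,UAG,UGA -> pick last = UGA

Answer: mRNA: AUGGCUACUACUUAUUGUUGA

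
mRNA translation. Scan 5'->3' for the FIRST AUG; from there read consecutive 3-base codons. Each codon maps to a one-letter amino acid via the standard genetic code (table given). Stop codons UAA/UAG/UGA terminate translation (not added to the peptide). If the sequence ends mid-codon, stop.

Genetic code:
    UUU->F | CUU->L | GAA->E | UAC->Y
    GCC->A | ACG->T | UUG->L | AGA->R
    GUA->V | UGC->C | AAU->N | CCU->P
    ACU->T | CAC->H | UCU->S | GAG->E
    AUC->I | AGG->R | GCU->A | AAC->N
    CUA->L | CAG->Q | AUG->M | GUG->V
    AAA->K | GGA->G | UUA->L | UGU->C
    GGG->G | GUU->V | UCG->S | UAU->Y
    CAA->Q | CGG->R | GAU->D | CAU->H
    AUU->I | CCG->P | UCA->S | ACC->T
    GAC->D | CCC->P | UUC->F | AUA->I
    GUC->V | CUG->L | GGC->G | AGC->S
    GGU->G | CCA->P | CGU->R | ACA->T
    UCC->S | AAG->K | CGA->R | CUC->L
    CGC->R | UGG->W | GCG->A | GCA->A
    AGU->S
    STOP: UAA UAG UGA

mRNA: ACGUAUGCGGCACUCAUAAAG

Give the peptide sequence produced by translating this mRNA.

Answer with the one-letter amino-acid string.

start AUG at pos 4
pos 4: AUG -> M; peptide=M
pos 7: CGG -> R; peptide=MR
pos 10: CAC -> H; peptide=MRH
pos 13: UCA -> S; peptide=MRHS
pos 16: UAA -> STOP

Answer: MRHS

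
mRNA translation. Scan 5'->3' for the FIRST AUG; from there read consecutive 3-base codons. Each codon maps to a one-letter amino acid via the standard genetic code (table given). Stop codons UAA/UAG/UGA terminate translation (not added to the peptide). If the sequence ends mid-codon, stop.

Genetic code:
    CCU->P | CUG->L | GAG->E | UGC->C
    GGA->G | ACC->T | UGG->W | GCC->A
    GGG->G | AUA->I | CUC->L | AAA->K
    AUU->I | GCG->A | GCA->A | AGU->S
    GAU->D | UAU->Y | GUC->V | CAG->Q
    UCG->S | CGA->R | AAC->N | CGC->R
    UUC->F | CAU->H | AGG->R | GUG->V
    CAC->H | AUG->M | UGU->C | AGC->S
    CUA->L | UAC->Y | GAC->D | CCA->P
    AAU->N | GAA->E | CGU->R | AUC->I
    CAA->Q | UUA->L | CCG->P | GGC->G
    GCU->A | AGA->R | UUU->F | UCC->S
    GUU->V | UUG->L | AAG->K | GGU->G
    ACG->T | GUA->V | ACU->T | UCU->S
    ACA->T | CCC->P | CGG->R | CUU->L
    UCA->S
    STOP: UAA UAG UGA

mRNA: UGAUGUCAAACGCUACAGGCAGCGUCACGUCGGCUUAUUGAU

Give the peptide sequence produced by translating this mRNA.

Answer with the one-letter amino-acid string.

start AUG at pos 2
pos 2: AUG -> M; peptide=M
pos 5: UCA -> S; peptide=MS
pos 8: AAC -> N; peptide=MSN
pos 11: GCU -> A; peptide=MSNA
pos 14: ACA -> T; peptide=MSNAT
pos 17: GGC -> G; peptide=MSNATG
pos 20: AGC -> S; peptide=MSNATGS
pos 23: GUC -> V; peptide=MSNATGSV
pos 26: ACG -> T; peptide=MSNATGSVT
pos 29: UCG -> S; peptide=MSNATGSVTS
pos 32: GCU -> A; peptide=MSNATGSVTSA
pos 35: UAU -> Y; peptide=MSNATGSVTSAY
pos 38: UGA -> STOP

Answer: MSNATGSVTSAY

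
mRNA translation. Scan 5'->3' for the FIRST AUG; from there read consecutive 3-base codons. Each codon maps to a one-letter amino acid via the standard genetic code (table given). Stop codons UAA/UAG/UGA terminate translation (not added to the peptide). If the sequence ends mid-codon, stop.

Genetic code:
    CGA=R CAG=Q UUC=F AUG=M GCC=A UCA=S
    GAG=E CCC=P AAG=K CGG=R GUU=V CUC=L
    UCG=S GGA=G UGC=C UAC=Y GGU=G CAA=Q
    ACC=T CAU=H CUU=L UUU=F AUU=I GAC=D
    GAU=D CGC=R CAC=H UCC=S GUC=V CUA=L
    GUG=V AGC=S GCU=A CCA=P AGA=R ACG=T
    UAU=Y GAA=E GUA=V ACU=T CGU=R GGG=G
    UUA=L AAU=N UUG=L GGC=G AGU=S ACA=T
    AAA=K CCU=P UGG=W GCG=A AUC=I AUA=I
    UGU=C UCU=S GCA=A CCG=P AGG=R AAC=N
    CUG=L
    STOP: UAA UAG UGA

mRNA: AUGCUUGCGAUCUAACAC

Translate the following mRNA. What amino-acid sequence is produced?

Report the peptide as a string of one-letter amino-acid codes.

start AUG at pos 0
pos 0: AUG -> M; peptide=M
pos 3: CUU -> L; peptide=ML
pos 6: GCG -> A; peptide=MLA
pos 9: AUC -> I; peptide=MLAI
pos 12: UAA -> STOP

Answer: MLAI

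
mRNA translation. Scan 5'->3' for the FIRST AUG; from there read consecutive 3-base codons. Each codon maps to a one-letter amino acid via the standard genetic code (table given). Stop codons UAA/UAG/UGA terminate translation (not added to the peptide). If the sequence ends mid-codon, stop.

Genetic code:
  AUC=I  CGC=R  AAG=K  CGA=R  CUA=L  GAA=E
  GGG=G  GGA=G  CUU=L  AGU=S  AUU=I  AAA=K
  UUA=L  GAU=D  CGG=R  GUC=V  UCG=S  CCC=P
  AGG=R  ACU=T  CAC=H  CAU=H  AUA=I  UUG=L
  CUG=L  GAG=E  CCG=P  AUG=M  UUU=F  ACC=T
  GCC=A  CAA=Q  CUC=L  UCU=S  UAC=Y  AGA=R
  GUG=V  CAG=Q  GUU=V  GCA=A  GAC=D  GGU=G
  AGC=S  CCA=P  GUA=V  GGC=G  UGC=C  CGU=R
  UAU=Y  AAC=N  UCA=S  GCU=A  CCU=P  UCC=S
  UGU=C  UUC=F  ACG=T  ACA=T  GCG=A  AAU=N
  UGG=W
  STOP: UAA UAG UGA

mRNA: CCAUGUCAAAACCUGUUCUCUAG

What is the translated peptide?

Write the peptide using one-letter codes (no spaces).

Answer: MSKPVL

Derivation:
start AUG at pos 2
pos 2: AUG -> M; peptide=M
pos 5: UCA -> S; peptide=MS
pos 8: AAA -> K; peptide=MSK
pos 11: CCU -> P; peptide=MSKP
pos 14: GUU -> V; peptide=MSKPV
pos 17: CUC -> L; peptide=MSKPVL
pos 20: UAG -> STOP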